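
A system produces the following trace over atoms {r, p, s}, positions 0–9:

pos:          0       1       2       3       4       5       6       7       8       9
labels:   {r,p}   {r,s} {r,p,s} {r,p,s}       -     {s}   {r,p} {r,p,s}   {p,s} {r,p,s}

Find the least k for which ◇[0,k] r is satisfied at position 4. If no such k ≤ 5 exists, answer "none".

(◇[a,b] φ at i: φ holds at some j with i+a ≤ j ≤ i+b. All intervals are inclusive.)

2

Scan j = 4,5,… for r:
  j=4: fails
  j=5: fails
  j=6: holds
First hit at j=6, so smallest k = 6-4 = 2.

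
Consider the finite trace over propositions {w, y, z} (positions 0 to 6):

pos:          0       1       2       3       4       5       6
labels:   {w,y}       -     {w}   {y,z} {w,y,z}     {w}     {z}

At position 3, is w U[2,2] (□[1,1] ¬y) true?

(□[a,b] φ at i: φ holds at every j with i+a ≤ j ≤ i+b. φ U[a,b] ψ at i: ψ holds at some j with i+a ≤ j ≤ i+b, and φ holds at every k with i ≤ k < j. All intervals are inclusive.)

False

Need some j in [5,5] with □[1,1] ¬y, and w at every k in [3,j-1].
  j=5: □[1,1] ¬y holds, but w fails at k=3 → not this j.
No j in the window works → until fails.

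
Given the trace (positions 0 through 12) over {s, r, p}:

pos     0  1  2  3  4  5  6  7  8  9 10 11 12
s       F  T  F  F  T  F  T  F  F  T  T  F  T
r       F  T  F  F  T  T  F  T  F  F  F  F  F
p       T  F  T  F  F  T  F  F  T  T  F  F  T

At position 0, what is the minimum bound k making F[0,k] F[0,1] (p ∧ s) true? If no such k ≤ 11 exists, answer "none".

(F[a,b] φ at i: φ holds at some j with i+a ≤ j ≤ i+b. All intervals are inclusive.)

Scan j = 0,1,… for F[0,1] (p ∧ s):
  j=0: fails
  j=1: fails
  j=2: fails
  j=3: fails
  j=4: fails
  j=5: fails
  j=6: fails
  j=7: fails
  j=8: holds
First hit at j=8, so smallest k = 8-0 = 8.

8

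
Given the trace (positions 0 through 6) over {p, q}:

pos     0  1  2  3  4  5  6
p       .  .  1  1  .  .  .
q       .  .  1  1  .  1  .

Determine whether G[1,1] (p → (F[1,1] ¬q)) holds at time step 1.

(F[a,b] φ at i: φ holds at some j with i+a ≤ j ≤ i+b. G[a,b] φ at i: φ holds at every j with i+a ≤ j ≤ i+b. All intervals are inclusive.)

No

Check (p → (F[1,1] ¬q)) at every j in [2,2]:
  j=2: antecedent true; consequent fails (none in [3,3]) → ✗
Fails at j=2 → formula fails.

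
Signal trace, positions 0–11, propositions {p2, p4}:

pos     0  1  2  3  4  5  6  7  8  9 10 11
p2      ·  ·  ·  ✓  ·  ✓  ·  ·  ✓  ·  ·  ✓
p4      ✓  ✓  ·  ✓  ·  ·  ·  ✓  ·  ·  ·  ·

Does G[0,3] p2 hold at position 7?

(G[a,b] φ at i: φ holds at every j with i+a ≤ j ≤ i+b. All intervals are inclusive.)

No

Check p2 at every j in [7,10]:
  j=7: false
  j=8: true
  j=9: false
  j=10: false
Fails at j=7 → formula fails.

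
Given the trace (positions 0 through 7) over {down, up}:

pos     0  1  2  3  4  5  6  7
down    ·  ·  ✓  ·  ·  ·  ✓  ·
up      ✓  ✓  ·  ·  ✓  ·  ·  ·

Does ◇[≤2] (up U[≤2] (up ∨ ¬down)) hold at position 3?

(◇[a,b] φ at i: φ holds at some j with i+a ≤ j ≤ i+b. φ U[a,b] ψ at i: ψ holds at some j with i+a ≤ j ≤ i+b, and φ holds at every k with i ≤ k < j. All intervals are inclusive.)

Check (up U[≤2] (up ∨ ¬down)) at each j in [3,5]:
  j=3: holds
  j=4: holds
  j=5: holds
Found at j=3 → formula holds.

Holds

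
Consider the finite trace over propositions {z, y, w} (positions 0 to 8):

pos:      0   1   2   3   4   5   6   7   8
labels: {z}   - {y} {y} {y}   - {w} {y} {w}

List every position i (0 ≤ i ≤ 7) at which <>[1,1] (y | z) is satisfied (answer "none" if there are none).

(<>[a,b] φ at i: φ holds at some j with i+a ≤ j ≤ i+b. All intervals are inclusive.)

Evaluate at each i in [0,7]:
  i=0: ✗ (none in [1,1])
  i=1: ✓ (witness j=2)
  i=2: ✓ (witness j=3)
  i=3: ✓ (witness j=4)
  i=4: ✗ (none in [5,5])
  i=5: ✗ (none in [6,6])
  i=6: ✓ (witness j=7)
  i=7: ✗ (none in [8,8])

1, 2, 3, 6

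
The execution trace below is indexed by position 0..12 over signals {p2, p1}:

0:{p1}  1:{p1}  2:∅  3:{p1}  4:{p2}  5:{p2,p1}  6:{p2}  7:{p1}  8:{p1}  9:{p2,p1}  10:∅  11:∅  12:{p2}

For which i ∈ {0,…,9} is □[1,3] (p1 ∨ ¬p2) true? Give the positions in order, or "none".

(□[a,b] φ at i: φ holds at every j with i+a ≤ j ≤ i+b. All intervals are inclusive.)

Evaluate at each i in [0,9]:
  i=0: ✓ (all of [1,3])
  i=1: ✗ (fails at j=4)
  i=2: ✗ (fails at j=4)
  i=3: ✗ (fails at j=4)
  i=4: ✗ (fails at j=6)
  i=5: ✗ (fails at j=6)
  i=6: ✓ (all of [7,9])
  i=7: ✓ (all of [8,10])
  i=8: ✓ (all of [9,11])
  i=9: ✗ (fails at j=12)

0, 6, 7, 8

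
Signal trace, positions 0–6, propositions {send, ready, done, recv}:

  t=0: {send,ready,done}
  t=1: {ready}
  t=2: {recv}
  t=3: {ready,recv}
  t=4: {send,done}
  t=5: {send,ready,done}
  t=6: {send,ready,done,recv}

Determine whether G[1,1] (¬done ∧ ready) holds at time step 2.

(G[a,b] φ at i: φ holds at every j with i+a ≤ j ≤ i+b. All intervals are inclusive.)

Check (¬done ∧ ready) at every j in [3,3]:
  j=3: true
All positions satisfy it → formula holds.

True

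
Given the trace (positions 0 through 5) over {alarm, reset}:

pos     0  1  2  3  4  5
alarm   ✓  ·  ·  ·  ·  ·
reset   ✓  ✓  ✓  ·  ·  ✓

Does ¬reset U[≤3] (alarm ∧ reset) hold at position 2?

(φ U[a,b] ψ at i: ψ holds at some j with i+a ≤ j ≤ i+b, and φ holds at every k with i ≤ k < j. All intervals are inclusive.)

Need some j in [2,5] with (alarm ∧ reset), and ¬reset at every k in [2,j-1].
  j=2: (alarm ∧ reset) false.
  j=3: (alarm ∧ reset) false.
  j=4: (alarm ∧ reset) false.
  j=5: (alarm ∧ reset) false.
No j in the window works → until fails.

No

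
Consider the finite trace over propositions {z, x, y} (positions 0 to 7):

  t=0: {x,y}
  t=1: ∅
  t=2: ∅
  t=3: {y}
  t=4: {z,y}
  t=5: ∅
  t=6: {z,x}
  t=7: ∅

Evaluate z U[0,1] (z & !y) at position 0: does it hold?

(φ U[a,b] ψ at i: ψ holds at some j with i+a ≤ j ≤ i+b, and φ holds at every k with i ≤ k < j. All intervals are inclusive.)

False

Need some j in [0,1] with (z & !y), and z at every k in [0,j-1].
  j=0: (z & !y) false.
  j=1: (z & !y) false.
No j in the window works → until fails.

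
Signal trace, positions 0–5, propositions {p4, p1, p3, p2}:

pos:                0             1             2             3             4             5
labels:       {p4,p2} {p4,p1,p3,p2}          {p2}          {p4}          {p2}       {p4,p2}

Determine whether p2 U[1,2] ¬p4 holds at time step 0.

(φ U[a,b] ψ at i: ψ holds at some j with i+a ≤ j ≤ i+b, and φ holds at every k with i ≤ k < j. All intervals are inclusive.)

Need some j in [1,2] with ¬p4, and p2 at every k in [0,j-1].
  j=1: ¬p4 false.
  j=2: ¬p4 holds; p2 holds at every k in [0,1] → satisfied.

Yes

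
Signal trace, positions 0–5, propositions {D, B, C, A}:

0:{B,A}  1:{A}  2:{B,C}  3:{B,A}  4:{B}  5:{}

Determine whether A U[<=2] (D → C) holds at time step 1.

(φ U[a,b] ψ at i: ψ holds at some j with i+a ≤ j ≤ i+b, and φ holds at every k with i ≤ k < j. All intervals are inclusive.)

True

Need some j in [1,3] with (D → C), and A at every k in [1,j-1].
  j=1: (D → C) holds; no prefix to check → satisfied.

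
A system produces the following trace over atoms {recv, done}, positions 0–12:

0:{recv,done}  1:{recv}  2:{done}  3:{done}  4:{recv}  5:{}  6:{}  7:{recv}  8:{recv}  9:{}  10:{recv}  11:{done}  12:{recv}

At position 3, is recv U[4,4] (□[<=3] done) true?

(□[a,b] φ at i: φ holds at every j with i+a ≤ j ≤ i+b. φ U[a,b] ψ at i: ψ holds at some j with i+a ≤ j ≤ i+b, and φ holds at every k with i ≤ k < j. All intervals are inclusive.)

No

Need some j in [7,7] with □[<=3] done, and recv at every k in [3,j-1].
  j=7: □[<=3] done — fails at 7.
No j in the window works → until fails.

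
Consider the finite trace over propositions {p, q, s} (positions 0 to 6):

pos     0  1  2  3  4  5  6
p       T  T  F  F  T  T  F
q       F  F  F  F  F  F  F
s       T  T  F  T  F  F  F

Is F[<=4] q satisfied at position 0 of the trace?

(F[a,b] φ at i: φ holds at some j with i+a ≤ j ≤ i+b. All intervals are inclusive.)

Check q at each j in [0,4]:
  j=0: false
  j=1: false
  j=2: false
  j=3: false
  j=4: false
No position in the window satisfies it → formula fails.

Does not hold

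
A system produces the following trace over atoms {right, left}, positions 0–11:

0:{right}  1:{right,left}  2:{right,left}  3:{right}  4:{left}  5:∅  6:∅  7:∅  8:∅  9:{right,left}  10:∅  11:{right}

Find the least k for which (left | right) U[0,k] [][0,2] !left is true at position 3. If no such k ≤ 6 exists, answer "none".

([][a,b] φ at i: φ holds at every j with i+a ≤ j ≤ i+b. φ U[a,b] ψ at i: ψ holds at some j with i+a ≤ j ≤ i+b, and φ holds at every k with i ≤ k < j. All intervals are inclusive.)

Need earliest j ≥ 3 with [][0,2] !left, and (left | right) at every k in [3,j-1].
  j=3: rhs fails.
  j=4: rhs fails.
  j=5: rhs holds; lhs holds on [3,4]. k = 2.

2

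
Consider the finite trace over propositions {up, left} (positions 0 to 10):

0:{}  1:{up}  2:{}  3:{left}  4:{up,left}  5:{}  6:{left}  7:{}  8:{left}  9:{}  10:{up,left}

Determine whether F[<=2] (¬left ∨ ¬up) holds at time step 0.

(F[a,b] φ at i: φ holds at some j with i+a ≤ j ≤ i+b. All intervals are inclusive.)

Yes

Check (¬left ∨ ¬up) at each j in [0,2]:
  j=0: true
  j=1: true
  j=2: true
Found at j=0 → formula holds.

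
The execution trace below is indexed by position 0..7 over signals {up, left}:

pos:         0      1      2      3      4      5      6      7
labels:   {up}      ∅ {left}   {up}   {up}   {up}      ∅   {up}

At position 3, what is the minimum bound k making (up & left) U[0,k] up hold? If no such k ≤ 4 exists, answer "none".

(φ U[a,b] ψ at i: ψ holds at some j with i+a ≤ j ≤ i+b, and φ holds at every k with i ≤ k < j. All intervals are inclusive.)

0

Need earliest j ≥ 3 with up, and (up & left) at every k in [3,j-1].
  j=3: rhs holds (empty prefix). k = 0.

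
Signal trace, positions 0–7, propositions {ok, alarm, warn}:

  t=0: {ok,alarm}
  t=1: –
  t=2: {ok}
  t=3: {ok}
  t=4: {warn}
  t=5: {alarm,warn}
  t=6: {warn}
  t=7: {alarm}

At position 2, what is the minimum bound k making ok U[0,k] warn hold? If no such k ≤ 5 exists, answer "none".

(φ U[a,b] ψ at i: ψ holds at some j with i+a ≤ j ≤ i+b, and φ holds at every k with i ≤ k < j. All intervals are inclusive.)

2

Need earliest j ≥ 2 with warn, and ok at every k in [2,j-1].
  j=2: rhs fails.
  j=3: rhs fails.
  j=4: rhs holds; lhs holds on [2,3]. k = 2.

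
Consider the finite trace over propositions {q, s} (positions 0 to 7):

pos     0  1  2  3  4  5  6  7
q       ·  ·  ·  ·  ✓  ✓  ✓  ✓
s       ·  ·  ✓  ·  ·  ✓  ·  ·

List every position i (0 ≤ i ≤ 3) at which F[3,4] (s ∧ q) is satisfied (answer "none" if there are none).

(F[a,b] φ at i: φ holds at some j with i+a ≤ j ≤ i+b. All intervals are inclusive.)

1, 2

Evaluate at each i in [0,3]:
  i=0: ✗ (none in [3,4])
  i=1: ✓ (witness j=5)
  i=2: ✓ (witness j=5)
  i=3: ✗ (none in [6,7])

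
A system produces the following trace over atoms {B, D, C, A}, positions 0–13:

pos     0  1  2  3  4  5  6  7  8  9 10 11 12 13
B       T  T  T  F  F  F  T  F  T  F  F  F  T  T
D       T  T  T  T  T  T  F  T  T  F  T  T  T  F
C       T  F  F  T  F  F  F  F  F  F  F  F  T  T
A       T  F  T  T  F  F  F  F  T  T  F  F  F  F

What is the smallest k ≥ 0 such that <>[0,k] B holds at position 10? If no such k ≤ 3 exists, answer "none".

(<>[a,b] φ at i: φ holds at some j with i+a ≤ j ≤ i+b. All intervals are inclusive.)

2

Scan j = 10,11,… for B:
  j=10: fails
  j=11: fails
  j=12: holds
First hit at j=12, so smallest k = 12-10 = 2.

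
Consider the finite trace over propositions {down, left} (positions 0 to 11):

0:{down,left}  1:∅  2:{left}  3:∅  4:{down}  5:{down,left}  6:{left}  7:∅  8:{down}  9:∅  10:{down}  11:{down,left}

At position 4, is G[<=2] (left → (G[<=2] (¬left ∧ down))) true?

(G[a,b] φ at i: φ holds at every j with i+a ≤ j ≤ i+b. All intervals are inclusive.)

Check (left → (G[<=2] (¬left ∧ down))) at every j in [4,6]:
  j=4: antecedent false → ✓
  j=5: antecedent true; consequent fails at 5 → ✗
  j=6: antecedent true; consequent fails at 6 → ✗
Fails at j=5 → formula fails.

No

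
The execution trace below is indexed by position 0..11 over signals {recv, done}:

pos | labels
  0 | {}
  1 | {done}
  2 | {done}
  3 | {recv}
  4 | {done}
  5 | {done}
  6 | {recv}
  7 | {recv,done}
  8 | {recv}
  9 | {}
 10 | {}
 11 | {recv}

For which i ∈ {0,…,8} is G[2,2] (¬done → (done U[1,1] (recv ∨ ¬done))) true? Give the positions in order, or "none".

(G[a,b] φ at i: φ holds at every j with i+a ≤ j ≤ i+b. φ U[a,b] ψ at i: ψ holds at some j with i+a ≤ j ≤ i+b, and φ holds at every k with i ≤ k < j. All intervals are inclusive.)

Evaluate at each i in [0,8]:
  i=0: ✓ (all of [2,2])
  i=1: ✗ (fails at j=3)
  i=2: ✓ (all of [4,4])
  i=3: ✓ (all of [5,5])
  i=4: ✗ (fails at j=6)
  i=5: ✓ (all of [7,7])
  i=6: ✗ (fails at j=8)
  i=7: ✗ (fails at j=9)
  i=8: ✗ (fails at j=10)

0, 2, 3, 5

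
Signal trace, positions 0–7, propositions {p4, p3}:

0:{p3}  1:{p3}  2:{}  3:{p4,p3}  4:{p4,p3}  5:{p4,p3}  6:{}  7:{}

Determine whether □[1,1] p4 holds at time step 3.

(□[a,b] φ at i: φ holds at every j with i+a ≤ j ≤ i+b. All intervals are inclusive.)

True

Check p4 at every j in [4,4]:
  j=4: true
All positions satisfy it → formula holds.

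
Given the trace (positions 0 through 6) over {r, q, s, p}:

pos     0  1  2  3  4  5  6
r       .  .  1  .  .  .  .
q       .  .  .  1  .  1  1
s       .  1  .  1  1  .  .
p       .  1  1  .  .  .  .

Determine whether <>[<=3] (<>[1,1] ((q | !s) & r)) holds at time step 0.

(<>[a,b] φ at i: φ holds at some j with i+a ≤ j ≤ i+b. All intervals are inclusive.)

True

Check <>[1,1] ((q | !s) & r) at each j in [0,3]:
  j=0: fails (none in [1,1])
  j=1: holds (witness at 2)
  j=2: fails (none in [3,3])
  j=3: fails (none in [4,4])
Found at j=1 → formula holds.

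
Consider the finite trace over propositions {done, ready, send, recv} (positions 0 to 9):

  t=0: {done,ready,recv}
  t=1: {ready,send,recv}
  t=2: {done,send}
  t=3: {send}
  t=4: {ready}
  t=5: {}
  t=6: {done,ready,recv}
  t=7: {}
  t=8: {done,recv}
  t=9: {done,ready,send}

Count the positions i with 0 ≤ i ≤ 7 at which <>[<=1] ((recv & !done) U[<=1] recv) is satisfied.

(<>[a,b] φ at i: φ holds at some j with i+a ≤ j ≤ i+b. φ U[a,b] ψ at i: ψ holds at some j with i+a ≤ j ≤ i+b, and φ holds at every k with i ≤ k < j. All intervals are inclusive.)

5

Evaluate at each i in [0,7]:
  i=0: ✓ (witness j=0)
  i=1: ✓ (witness j=1)
  i=2: ✗ (none in [2,3])
  i=3: ✗ (none in [3,4])
  i=4: ✗ (none in [4,5])
  i=5: ✓ (witness j=6)
  i=6: ✓ (witness j=6)
  i=7: ✓ (witness j=8)
Positions where it holds: {0, 1, 5, 6, 7} → 5.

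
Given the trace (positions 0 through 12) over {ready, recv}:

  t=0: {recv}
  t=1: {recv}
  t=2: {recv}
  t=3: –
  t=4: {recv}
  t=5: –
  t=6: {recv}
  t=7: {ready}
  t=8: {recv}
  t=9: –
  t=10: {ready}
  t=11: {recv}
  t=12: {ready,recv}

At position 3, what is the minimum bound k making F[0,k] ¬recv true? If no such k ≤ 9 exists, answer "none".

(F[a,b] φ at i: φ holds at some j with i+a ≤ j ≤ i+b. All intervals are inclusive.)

0

Scan j = 3,4,… for ¬recv:
  j=3: holds
First hit at j=3, so smallest k = 3-3 = 0.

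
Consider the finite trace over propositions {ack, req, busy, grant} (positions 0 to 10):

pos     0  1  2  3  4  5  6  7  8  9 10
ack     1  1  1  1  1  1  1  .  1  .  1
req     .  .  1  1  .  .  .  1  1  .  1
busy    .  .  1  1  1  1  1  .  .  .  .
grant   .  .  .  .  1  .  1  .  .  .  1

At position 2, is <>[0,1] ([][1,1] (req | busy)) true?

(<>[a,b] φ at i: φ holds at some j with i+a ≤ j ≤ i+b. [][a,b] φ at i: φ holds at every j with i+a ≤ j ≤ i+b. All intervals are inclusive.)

Yes

Check [][1,1] (req | busy) at each j in [2,3]:
  j=2: holds on [3,3]
  j=3: holds on [4,4]
Found at j=2 → formula holds.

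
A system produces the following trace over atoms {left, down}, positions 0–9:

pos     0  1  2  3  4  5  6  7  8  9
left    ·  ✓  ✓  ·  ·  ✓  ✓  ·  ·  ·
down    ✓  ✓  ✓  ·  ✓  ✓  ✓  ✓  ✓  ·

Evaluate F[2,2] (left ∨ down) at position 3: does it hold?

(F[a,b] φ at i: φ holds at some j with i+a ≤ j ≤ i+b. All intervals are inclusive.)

True

Check (left ∨ down) at each j in [5,5]:
  j=5: true
Found at j=5 → formula holds.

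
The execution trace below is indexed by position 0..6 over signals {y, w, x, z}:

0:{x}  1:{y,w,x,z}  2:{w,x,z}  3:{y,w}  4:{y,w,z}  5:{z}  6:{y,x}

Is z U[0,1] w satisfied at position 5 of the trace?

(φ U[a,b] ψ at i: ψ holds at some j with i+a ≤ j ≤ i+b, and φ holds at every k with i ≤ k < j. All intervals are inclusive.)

Need some j in [5,6] with w, and z at every k in [5,j-1].
  j=5: w false.
  j=6: w false.
No j in the window works → until fails.

Does not hold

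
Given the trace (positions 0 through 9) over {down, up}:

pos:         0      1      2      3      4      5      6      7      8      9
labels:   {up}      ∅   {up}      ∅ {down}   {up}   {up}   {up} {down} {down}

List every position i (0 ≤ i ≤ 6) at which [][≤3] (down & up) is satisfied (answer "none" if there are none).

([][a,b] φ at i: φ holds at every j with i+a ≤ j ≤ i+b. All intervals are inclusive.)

none

Evaluate at each i in [0,6]:
  i=0: ✗ (fails at j=0)
  i=1: ✗ (fails at j=1)
  i=2: ✗ (fails at j=2)
  i=3: ✗ (fails at j=3)
  i=4: ✗ (fails at j=4)
  i=5: ✗ (fails at j=5)
  i=6: ✗ (fails at j=6)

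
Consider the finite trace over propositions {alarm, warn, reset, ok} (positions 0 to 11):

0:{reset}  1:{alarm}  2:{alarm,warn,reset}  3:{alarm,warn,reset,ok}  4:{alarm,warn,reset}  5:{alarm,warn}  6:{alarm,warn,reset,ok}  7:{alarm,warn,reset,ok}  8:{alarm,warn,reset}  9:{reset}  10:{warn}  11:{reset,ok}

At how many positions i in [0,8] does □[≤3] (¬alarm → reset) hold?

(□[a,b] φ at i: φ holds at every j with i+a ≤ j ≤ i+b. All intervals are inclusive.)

Evaluate at each i in [0,8]:
  i=0: ✓ (all of [0,3])
  i=1: ✓ (all of [1,4])
  i=2: ✓ (all of [2,5])
  i=3: ✓ (all of [3,6])
  i=4: ✓ (all of [4,7])
  i=5: ✓ (all of [5,8])
  i=6: ✓ (all of [6,9])
  i=7: ✗ (fails at j=10)
  i=8: ✗ (fails at j=10)
Positions where it holds: {0, 1, 2, 3, 4, 5, 6} → 7.

7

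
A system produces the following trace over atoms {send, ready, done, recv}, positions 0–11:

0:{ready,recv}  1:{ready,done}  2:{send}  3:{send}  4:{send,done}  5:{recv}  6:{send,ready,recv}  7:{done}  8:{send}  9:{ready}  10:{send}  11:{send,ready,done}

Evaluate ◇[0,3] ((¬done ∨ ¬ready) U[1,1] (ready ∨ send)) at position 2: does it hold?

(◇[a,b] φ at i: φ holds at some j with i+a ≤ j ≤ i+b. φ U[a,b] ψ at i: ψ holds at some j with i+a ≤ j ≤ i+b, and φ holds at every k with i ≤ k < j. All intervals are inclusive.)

True

Check ((¬done ∨ ¬ready) U[1,1] (ready ∨ send)) at each j in [2,5]:
  j=2: holds
  j=3: holds
  j=4: fails
  j=5: holds
Found at j=2 → formula holds.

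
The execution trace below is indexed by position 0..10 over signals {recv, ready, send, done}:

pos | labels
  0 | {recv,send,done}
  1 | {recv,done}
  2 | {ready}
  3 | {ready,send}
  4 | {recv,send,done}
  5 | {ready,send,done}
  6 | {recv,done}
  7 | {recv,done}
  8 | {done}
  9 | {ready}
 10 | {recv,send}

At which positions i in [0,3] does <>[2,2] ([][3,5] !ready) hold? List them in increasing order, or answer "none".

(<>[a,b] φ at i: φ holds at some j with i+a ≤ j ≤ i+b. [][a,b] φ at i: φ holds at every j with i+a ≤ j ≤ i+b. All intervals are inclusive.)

Evaluate at each i in [0,3]:
  i=0: ✗ (none in [2,2])
  i=1: ✓ (witness j=3)
  i=2: ✗ (none in [4,4])
  i=3: ✗ (none in [5,5])

1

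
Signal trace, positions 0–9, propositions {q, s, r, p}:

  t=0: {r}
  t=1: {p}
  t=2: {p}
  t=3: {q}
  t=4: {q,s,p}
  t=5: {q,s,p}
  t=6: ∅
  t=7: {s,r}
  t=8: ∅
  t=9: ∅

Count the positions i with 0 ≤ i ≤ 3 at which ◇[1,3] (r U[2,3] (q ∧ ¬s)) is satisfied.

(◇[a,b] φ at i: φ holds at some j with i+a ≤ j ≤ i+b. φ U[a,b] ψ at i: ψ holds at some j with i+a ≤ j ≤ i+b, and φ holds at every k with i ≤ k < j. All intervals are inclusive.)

0

Evaluate at each i in [0,3]:
  i=0: ✗ (none in [1,3])
  i=1: ✗ (none in [2,4])
  i=2: ✗ (none in [3,5])
  i=3: ✗ (none in [4,6])
Positions where it holds: {} → 0.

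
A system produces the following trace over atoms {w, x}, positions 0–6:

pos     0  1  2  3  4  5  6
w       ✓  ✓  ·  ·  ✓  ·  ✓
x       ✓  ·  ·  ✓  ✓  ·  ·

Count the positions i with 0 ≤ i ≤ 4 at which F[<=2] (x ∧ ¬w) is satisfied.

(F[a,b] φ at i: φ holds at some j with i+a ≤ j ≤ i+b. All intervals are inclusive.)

3

Evaluate at each i in [0,4]:
  i=0: ✗ (none in [0,2])
  i=1: ✓ (witness j=3)
  i=2: ✓ (witness j=3)
  i=3: ✓ (witness j=3)
  i=4: ✗ (none in [4,6])
Positions where it holds: {1, 2, 3} → 3.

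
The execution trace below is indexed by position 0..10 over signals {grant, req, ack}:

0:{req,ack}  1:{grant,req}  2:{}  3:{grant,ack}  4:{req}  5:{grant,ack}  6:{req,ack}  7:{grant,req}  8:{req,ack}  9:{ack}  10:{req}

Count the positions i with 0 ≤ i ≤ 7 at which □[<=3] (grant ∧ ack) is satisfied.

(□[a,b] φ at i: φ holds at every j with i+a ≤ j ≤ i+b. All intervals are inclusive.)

0

Evaluate at each i in [0,7]:
  i=0: ✗ (fails at j=0)
  i=1: ✗ (fails at j=1)
  i=2: ✗ (fails at j=2)
  i=3: ✗ (fails at j=4)
  i=4: ✗ (fails at j=4)
  i=5: ✗ (fails at j=6)
  i=6: ✗ (fails at j=6)
  i=7: ✗ (fails at j=7)
Positions where it holds: {} → 0.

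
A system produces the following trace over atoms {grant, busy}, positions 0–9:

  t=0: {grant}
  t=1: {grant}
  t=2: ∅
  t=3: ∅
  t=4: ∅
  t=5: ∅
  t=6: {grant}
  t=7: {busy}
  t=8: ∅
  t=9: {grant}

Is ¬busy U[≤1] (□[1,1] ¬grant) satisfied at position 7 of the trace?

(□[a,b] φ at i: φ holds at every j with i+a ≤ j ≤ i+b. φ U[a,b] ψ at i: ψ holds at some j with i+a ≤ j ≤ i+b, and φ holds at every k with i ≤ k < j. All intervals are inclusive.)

Holds

Need some j in [7,8] with □[1,1] ¬grant, and ¬busy at every k in [7,j-1].
  j=7: □[1,1] ¬grant holds; no prefix to check → satisfied.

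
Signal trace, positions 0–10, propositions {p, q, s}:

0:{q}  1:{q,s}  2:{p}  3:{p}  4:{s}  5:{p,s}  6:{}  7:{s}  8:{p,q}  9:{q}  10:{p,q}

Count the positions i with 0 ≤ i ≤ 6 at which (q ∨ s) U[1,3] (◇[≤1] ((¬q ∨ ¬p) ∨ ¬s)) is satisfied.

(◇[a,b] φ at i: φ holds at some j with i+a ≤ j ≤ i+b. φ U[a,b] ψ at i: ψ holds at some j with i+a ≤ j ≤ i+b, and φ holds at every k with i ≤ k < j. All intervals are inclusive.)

4

Evaluate at each i in [0,6]:
  i=0: ✓ (rhs at j=1; lhs holds on [0,0])
  i=1: ✓ (rhs at j=2; lhs holds on [1,1])
  i=2: ✗ (lhs fails at k=2 before rhs at j=3)
  i=3: ✗ (lhs fails at k=3 before rhs at j=4)
  i=4: ✓ (rhs at j=5; lhs holds on [4,4])
  i=5: ✓ (rhs at j=6; lhs holds on [5,5])
  i=6: ✗ (lhs fails at k=6 before rhs at j=7)
Positions where it holds: {0, 1, 4, 5} → 4.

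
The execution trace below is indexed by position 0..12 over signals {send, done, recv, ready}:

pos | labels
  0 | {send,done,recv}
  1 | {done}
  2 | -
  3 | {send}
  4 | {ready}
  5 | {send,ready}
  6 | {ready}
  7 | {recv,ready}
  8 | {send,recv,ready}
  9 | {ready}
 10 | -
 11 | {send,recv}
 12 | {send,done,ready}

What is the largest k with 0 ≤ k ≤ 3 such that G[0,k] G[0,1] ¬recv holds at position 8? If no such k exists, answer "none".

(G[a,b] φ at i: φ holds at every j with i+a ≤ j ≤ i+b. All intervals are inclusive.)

none

G[0,1] ¬recv must hold from j=8 onward; find where it first fails.
  j=8: fails → no k works.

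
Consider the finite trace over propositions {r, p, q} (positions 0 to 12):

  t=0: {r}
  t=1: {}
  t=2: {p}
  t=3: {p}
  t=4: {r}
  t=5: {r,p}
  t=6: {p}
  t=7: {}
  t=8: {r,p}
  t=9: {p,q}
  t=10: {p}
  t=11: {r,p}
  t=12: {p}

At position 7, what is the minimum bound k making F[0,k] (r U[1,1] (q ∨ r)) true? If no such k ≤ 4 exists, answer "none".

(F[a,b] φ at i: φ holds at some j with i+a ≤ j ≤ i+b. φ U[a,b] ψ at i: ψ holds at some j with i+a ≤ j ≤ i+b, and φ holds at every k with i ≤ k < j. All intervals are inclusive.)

Scan j = 7,8,… for (r U[1,1] (q ∨ r)):
  j=7: fails
  j=8: holds
First hit at j=8, so smallest k = 8-7 = 1.

1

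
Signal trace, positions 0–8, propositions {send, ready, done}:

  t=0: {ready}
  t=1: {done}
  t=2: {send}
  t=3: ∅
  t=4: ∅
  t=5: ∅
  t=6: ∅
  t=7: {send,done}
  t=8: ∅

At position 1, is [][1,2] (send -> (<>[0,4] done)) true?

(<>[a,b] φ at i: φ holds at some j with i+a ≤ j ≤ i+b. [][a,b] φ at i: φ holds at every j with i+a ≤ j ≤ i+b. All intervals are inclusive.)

Check (send -> (<>[0,4] done)) at every j in [2,3]:
  j=2: antecedent true; consequent fails (none in [2,6]) → ✗
  j=3: antecedent false → ✓
Fails at j=2 → formula fails.

False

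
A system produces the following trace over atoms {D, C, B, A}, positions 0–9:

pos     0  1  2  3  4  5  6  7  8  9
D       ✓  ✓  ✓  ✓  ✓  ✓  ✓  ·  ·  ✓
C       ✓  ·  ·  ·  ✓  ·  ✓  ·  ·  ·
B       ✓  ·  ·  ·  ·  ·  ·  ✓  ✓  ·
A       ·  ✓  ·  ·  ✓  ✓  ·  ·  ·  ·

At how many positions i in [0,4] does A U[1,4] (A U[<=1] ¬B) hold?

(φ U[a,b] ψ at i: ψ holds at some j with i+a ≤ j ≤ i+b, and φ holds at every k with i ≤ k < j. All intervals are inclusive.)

2

Evaluate at each i in [0,4]:
  i=0: ✗ (lhs fails at k=0 before rhs at j=1)
  i=1: ✓ (rhs at j=2; lhs holds on [1,1])
  i=2: ✗ (lhs fails at k=2 before rhs at j=3)
  i=3: ✗ (lhs fails at k=3 before rhs at j=4)
  i=4: ✓ (rhs at j=5; lhs holds on [4,4])
Positions where it holds: {1, 4} → 2.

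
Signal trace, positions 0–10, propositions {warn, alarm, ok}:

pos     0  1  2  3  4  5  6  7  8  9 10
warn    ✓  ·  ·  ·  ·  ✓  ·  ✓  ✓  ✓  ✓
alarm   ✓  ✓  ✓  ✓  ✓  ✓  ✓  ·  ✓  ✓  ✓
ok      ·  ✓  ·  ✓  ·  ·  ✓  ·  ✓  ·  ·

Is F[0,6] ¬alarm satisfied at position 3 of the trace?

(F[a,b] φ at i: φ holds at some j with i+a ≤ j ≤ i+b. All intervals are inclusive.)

Check ¬alarm at each j in [3,9]:
  j=3: false
  j=4: false
  j=5: false
  j=6: false
  j=7: true
  j=8: false
  j=9: false
Found at j=7 → formula holds.

True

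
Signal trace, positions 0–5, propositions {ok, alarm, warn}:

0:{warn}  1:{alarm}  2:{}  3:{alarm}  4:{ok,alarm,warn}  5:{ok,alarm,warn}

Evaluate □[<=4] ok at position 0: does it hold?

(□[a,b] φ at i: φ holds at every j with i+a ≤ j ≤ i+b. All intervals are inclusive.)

False

Check ok at every j in [0,4]:
  j=0: false
  j=1: false
  j=2: false
  j=3: false
  j=4: true
Fails at j=0 → formula fails.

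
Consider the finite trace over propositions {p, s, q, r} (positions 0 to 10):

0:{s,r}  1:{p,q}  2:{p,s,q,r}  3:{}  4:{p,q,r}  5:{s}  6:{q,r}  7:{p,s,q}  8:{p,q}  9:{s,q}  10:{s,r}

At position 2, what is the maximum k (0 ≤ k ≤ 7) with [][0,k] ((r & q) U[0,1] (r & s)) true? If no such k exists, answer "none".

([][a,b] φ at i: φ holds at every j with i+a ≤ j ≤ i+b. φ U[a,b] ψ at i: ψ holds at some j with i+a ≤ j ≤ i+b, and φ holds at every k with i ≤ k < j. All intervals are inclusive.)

0

((r & q) U[0,1] (r & s)) must hold from j=2 onward; find where it first fails.
  j=2: holds
  j=3: fails
Holds on [2,2], so largest k = 0.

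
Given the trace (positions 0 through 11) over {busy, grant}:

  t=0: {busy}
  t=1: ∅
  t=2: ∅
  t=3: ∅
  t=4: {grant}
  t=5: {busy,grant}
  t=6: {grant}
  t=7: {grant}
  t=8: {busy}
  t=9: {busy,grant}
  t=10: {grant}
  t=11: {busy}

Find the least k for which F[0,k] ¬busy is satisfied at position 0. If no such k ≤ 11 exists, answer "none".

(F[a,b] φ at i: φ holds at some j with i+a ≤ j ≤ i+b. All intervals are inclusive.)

1

Scan j = 0,1,… for ¬busy:
  j=0: fails
  j=1: holds
First hit at j=1, so smallest k = 1-0 = 1.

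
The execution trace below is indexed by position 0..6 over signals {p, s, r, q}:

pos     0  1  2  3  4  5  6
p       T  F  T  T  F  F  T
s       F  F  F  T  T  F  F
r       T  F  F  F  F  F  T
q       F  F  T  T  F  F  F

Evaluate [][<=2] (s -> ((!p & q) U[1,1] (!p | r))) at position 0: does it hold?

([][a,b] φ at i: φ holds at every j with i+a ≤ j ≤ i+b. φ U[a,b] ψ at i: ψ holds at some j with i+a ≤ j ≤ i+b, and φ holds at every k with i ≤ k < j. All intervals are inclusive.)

Holds

Check (s -> ((!p & q) U[1,1] (!p | r))) at every j in [0,2]:
  j=0: antecedent false → ✓
  j=1: antecedent false → ✓
  j=2: antecedent false → ✓
All positions satisfy it → formula holds.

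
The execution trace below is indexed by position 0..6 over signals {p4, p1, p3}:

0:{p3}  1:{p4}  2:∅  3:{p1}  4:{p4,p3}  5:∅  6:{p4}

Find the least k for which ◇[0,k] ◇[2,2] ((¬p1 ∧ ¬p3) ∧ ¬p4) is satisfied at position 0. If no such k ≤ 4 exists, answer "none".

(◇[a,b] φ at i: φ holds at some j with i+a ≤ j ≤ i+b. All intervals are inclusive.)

0

Scan j = 0,1,… for ◇[2,2] ((¬p1 ∧ ¬p3) ∧ ¬p4):
  j=0: holds
First hit at j=0, so smallest k = 0-0 = 0.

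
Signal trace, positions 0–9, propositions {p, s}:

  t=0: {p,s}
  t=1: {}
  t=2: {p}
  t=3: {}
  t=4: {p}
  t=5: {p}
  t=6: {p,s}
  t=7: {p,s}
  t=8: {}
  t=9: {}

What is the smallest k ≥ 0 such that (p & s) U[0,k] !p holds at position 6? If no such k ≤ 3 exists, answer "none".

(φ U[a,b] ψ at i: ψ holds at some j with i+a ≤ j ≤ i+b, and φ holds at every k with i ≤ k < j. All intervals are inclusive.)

Need earliest j ≥ 6 with !p, and (p & s) at every k in [6,j-1].
  j=6: rhs fails.
  j=7: rhs fails.
  j=8: rhs holds; lhs holds on [6,7]. k = 2.

2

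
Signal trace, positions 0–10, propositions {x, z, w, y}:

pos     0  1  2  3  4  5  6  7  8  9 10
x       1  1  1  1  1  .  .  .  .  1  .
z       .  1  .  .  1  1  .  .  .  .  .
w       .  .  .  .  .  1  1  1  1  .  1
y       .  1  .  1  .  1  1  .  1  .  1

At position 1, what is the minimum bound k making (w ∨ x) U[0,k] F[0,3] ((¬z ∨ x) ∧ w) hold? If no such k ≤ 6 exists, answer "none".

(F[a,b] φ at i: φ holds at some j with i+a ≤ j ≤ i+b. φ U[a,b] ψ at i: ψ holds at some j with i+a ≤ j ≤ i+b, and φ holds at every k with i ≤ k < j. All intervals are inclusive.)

2

Need earliest j ≥ 1 with F[0,3] ((¬z ∨ x) ∧ w), and (w ∨ x) at every k in [1,j-1].
  j=1: rhs fails.
  j=2: rhs fails.
  j=3: rhs holds; lhs holds on [1,2]. k = 2.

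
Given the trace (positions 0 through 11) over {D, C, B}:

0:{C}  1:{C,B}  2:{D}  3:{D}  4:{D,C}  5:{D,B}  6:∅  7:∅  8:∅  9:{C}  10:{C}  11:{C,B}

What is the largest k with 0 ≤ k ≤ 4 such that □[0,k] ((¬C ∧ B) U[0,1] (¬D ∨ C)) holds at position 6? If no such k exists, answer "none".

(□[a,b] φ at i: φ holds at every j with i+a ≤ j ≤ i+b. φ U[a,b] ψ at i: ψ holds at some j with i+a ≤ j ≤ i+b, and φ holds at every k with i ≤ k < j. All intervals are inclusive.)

4

((¬C ∧ B) U[0,1] (¬D ∨ C)) must hold from j=6 onward; find where it first fails.
  j=6: holds
  j=7: holds
  j=8: holds
  j=9: holds
  j=10: holds
Holds through j=10; largest k = 4.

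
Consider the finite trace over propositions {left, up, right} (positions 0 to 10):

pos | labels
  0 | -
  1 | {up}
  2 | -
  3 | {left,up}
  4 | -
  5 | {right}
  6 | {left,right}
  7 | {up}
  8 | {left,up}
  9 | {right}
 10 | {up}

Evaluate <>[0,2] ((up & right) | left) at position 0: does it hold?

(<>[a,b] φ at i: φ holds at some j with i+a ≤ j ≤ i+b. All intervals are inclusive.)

False

Check ((up & right) | left) at each j in [0,2]:
  j=0: false
  j=1: false
  j=2: false
No position in the window satisfies it → formula fails.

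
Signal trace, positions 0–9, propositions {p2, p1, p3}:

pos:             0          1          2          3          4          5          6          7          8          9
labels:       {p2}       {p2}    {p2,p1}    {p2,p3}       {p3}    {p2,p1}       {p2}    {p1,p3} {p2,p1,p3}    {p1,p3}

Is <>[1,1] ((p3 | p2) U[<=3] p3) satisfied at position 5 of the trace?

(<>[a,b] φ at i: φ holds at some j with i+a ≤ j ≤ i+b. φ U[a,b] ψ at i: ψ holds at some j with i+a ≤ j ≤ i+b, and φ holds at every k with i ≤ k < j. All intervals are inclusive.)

Yes

Check ((p3 | p2) U[<=3] p3) at each j in [6,6]:
  j=6: holds
Found at j=6 → formula holds.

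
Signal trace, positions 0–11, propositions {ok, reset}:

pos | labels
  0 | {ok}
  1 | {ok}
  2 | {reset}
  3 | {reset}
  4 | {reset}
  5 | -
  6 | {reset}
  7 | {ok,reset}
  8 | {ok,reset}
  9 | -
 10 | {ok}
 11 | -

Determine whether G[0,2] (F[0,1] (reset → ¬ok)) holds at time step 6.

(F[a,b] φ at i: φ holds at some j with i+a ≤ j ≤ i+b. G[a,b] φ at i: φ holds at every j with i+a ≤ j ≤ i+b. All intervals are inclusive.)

No

Check F[0,1] (reset → ¬ok) at every j in [6,8]:
  j=6: holds (witness at 6)
  j=7: fails (none in [7,8])
  j=8: holds (witness at 9)
Fails at j=7 → formula fails.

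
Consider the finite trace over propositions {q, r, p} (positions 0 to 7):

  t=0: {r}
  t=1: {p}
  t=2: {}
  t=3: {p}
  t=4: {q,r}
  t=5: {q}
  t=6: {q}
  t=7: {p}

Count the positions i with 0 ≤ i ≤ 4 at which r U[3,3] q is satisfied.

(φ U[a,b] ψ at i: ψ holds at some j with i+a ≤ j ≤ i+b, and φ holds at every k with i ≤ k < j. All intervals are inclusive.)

0

Evaluate at each i in [0,4]:
  i=0: ✗ (no rhs in [3,3])
  i=1: ✗ (lhs fails at k=1 before rhs at j=4)
  i=2: ✗ (lhs fails at k=2 before rhs at j=5)
  i=3: ✗ (lhs fails at k=3 before rhs at j=6)
  i=4: ✗ (no rhs in [7,7])
Positions where it holds: {} → 0.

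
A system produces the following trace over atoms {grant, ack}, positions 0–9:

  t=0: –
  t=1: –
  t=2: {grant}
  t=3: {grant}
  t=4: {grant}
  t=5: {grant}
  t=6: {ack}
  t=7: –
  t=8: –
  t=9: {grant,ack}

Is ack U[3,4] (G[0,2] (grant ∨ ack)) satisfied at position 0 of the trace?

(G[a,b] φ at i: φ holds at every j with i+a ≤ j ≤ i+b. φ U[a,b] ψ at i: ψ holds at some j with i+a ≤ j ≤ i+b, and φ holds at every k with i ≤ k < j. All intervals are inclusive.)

False

Need some j in [3,4] with G[0,2] (grant ∨ ack), and ack at every k in [0,j-1].
  j=3: G[0,2] (grant ∨ ack) holds, but ack fails at k=0 → not this j.
  j=4: G[0,2] (grant ∨ ack) holds, but ack fails at k=0 → not this j.
No j in the window works → until fails.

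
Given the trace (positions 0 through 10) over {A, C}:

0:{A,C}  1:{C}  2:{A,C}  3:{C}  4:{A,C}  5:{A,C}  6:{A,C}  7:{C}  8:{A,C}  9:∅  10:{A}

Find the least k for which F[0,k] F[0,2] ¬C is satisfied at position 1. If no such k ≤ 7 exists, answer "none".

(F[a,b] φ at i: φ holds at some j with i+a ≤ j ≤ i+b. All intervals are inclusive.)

Scan j = 1,2,… for F[0,2] ¬C:
  j=1: fails
  j=2: fails
  j=3: fails
  j=4: fails
  j=5: fails
  j=6: fails
  j=7: holds
First hit at j=7, so smallest k = 7-1 = 6.

6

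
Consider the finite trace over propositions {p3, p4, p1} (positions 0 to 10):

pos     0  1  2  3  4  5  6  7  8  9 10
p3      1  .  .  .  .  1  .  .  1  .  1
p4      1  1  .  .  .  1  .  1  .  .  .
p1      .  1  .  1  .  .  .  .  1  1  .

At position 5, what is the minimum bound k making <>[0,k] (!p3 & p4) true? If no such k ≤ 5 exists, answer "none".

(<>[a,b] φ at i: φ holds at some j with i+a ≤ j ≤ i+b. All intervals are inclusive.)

2

Scan j = 5,6,… for (!p3 & p4):
  j=5: fails
  j=6: fails
  j=7: holds
First hit at j=7, so smallest k = 7-5 = 2.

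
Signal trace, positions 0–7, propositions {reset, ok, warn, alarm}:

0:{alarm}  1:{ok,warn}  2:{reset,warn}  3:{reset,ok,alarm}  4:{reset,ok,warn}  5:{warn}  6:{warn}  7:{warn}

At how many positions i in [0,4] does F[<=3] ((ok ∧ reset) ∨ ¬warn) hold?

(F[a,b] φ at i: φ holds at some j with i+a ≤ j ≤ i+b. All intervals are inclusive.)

Evaluate at each i in [0,4]:
  i=0: ✓ (witness j=0)
  i=1: ✓ (witness j=3)
  i=2: ✓ (witness j=3)
  i=3: ✓ (witness j=3)
  i=4: ✓ (witness j=4)
Positions where it holds: {0, 1, 2, 3, 4} → 5.

5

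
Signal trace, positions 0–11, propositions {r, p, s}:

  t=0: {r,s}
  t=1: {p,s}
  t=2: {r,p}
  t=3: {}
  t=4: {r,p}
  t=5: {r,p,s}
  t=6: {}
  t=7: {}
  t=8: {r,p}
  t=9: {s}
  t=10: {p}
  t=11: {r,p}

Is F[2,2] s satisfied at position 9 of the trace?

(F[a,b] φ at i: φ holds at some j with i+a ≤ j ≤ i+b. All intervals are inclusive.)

Check s at each j in [11,11]:
  j=11: false
No position in the window satisfies it → formula fails.

False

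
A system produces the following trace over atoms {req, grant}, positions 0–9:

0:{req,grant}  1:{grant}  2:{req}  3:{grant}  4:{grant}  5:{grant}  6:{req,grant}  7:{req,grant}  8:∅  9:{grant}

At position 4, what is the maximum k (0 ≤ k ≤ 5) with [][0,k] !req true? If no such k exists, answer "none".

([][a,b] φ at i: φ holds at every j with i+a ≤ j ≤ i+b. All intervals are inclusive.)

1

!req must hold from j=4 onward; find where it first fails.
  j=4: holds
  j=5: holds
  j=6: fails
Holds on [4,5], so largest k = 1.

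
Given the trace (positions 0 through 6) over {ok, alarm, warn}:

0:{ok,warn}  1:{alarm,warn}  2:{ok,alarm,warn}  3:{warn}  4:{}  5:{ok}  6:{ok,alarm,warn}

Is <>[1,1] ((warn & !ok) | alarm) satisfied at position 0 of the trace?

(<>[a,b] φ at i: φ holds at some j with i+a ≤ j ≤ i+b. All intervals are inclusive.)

Check ((warn & !ok) | alarm) at each j in [1,1]:
  j=1: true
Found at j=1 → formula holds.

Holds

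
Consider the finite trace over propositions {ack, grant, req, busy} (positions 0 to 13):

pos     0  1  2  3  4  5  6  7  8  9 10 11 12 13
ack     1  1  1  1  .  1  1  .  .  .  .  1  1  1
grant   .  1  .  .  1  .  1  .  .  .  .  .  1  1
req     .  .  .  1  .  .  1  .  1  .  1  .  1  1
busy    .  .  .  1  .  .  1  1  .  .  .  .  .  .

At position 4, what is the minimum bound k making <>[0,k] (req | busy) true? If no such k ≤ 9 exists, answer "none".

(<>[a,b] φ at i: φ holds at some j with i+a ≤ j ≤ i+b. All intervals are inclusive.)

Scan j = 4,5,… for (req | busy):
  j=4: fails
  j=5: fails
  j=6: holds
First hit at j=6, so smallest k = 6-4 = 2.

2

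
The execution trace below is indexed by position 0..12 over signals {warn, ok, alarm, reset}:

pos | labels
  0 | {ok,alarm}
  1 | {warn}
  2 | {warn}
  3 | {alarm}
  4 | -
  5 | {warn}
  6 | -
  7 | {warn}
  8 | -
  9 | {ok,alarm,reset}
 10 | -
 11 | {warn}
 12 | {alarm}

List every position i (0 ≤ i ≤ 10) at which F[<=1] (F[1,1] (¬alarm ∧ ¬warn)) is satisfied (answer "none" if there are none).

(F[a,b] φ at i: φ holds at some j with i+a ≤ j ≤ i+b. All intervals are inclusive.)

2, 3, 4, 5, 6, 7, 8, 9

Evaluate at each i in [0,10]:
  i=0: ✗ (none in [0,1])
  i=1: ✗ (none in [1,2])
  i=2: ✓ (witness j=3)
  i=3: ✓ (witness j=3)
  i=4: ✓ (witness j=5)
  i=5: ✓ (witness j=5)
  i=6: ✓ (witness j=7)
  i=7: ✓ (witness j=7)
  i=8: ✓ (witness j=9)
  i=9: ✓ (witness j=9)
  i=10: ✗ (none in [10,11])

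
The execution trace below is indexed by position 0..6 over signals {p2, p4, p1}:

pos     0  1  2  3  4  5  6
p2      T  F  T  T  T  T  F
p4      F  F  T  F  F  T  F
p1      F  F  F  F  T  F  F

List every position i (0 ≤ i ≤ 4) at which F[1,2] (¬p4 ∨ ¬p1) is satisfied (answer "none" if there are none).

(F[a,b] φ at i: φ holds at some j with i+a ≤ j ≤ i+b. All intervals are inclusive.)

Evaluate at each i in [0,4]:
  i=0: ✓ (witness j=1)
  i=1: ✓ (witness j=2)
  i=2: ✓ (witness j=3)
  i=3: ✓ (witness j=4)
  i=4: ✓ (witness j=5)

0, 1, 2, 3, 4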